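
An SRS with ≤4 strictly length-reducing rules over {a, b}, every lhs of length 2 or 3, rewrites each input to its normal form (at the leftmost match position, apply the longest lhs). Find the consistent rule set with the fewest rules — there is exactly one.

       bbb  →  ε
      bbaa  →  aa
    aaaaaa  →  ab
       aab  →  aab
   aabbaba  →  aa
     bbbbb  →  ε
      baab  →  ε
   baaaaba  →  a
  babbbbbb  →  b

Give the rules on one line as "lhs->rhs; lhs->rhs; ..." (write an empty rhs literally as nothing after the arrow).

aaa->ab; ba->b; bb->; bbb->

  | bbb => ε
  | bbaa => aa
  | aaaaaa => abaaa => abaa => aba => ab
  | aab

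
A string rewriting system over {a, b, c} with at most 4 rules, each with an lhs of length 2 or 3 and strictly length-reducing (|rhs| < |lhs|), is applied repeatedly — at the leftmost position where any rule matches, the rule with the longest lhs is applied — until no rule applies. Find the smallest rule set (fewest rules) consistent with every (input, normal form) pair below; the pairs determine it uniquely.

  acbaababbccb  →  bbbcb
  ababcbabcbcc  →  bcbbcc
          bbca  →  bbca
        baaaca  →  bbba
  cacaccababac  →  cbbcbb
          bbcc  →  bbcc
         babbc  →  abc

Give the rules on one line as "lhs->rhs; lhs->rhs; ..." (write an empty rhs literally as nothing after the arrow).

  | acbaababbccb => bbaababbccb => bbbbabbccb => bbbabccb => bbaccb => bbbcb
  | ababcbabcbcc => aacbabcbcc => bcbabcbcc => bcacbcc => bcbbcc
  | bbca
  | baaaca => bbaca => bbba

aa->b; ac->b; bab->a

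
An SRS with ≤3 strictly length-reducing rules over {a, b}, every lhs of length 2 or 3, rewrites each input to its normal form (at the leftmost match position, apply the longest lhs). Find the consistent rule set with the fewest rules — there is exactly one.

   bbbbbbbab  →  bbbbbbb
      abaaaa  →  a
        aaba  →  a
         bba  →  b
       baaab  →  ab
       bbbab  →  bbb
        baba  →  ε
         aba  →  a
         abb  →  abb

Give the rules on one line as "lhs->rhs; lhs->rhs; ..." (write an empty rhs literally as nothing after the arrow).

aa->a; ba->

  | bbbbbbbab => bbbbbbb
  | abaaaa => aaaa => aaa => aa => a
  | aaba => aba => a
  | bba => b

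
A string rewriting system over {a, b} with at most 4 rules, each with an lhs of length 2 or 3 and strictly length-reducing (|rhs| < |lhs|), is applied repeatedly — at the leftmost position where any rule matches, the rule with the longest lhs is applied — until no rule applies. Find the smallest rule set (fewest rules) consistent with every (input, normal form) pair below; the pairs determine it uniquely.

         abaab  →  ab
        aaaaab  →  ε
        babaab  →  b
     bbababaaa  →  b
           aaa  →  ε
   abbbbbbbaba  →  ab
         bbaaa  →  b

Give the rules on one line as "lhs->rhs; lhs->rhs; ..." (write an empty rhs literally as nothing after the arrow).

  | abaab => abab => abb => ab
  | aaaaab => aab => ε
  | babaab => bbaab => baab => bab => bb => b
  | bbababaaa => bababaaa => bbabaaa => babaaa => bbaaa => baaa => baa => ba => b

aaa->; aab->; ba->b; bb->b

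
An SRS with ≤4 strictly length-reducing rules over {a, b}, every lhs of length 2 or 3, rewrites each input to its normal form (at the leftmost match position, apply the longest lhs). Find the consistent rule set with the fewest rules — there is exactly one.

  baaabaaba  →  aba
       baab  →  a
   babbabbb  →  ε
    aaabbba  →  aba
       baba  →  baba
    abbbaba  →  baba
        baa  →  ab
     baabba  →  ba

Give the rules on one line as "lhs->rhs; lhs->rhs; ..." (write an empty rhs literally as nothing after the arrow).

aa->b; baa->ab; bb->; bbb->a

  | baaabaaba => ababaaba => abaabba => aabbba => bbbba => aba
  | baab => abb => a
  | babbabbb => baabbb => abbbb => aab => bb => ε
  | aaabbba => babbba => baaa => aba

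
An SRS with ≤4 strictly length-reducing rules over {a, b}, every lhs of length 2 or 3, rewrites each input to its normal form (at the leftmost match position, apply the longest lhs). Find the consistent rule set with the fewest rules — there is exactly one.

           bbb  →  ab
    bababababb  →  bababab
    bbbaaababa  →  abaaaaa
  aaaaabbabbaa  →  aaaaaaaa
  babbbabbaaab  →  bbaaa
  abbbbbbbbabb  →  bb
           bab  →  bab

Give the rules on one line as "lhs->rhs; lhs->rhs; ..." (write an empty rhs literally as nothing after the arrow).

  | bbb => ab
  | bababababb => bababab
  | bbbaaababa => abaaababa => abaaaaba => abaaaaa
  | aaaaabbabbaa => aaaaababbaa => aaaaaabbaa => aaaaaabaa => aaaaaaaa

aab->aa; abb->; bbb->ab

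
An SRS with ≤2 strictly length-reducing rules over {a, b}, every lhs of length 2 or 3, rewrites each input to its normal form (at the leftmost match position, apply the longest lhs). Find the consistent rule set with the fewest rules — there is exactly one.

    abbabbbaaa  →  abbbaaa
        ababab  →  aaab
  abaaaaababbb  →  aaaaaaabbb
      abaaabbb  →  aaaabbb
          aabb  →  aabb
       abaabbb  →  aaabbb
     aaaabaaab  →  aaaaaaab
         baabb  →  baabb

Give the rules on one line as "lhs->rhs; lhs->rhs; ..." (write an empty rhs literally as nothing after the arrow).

aba->aa; bab->

  | abbabbbaaa => abbbaaa
  | ababab => aabab => aaab
  | abaaaaababbb => aaaaaababbb => aaaaaaabbb
  | abaaabbb => aaaabbb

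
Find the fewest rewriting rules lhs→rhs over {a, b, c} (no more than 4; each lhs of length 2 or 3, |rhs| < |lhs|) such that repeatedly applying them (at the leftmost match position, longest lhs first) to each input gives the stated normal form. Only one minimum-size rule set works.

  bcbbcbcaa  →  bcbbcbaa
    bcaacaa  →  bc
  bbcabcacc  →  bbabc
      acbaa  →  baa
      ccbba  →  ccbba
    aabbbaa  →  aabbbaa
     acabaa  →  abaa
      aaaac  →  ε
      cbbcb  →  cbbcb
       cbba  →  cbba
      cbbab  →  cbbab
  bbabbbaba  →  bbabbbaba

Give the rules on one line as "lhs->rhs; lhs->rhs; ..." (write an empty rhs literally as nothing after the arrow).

aaa->c; ac->; ca->a

  | bcbbcbcaa => bcbbcbaa
  | bcaacaa => baacaa => baaa => bc
  | bbcabcacc => bbabcacc => bbabacc => bbabc
  | acbaa => baa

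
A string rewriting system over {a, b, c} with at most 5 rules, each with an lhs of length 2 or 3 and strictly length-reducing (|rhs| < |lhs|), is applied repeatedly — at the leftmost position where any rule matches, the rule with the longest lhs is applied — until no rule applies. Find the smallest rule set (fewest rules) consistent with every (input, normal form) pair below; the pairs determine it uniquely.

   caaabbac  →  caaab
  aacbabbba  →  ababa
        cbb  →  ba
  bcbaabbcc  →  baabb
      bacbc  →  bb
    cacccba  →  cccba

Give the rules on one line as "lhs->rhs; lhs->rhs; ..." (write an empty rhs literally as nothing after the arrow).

ac->; bba->ba; bc->b; cbb->ba

  | caaabbac => caaabac => caaab
  | aacbabbba => ababbba => ababba => ababa
  | cbb => ba
  | bcbaabbcc => bbaabbcc => baabbcc => baabbc => baabb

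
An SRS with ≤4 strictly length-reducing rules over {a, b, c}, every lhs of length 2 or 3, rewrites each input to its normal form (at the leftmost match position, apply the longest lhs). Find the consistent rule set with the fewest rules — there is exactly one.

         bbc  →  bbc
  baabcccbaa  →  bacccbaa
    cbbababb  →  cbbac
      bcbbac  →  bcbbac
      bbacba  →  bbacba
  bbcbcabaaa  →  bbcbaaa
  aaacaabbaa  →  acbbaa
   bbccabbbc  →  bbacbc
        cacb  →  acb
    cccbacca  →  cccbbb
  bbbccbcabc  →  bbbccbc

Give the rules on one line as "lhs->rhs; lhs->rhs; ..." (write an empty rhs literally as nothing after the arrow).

ab->; abb->ac; aca->bb; ca->a

  | bbc
  | baabcccbaa => bacccbaa
  | cbbababb => cbbabb => cbbac
  | bcbbac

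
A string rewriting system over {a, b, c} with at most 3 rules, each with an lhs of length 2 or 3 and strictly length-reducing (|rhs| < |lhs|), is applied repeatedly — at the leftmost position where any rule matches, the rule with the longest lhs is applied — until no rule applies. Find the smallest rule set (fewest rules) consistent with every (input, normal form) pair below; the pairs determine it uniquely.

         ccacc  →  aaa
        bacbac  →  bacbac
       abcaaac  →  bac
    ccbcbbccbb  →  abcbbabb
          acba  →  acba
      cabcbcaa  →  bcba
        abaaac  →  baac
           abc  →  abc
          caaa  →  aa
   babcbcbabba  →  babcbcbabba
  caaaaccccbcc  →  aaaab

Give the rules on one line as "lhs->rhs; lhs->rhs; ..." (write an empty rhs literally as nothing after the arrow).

  | ccacc => aacc => aaa
  | bacbac
  | abcaaac => abaac => bac
  | ccbcbbccbb => abcbbccbb => abcbbabb

aba->b; ca->; cc->a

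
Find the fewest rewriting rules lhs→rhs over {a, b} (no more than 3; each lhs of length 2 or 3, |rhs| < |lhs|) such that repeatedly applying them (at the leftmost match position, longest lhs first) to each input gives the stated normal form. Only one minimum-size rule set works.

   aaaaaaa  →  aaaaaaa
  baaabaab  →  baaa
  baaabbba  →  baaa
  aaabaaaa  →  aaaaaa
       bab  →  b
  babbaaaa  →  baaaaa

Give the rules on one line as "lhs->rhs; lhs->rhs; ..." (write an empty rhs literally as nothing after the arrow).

ab->; abb->a

  | aaaaaaa
  | baaabaab => baaaab => baaa
  | baaabbba => baaaba => baaa
  | aaabaaaa => aaaaaa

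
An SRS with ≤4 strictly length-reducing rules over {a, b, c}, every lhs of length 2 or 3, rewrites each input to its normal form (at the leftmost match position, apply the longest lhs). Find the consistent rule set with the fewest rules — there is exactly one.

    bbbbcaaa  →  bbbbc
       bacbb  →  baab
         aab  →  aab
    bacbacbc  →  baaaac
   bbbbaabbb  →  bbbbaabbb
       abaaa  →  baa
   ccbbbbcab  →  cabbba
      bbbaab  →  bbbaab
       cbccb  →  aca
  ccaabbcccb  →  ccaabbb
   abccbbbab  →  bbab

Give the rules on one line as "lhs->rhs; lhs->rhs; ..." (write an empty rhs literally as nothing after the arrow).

aba->b; bca->bc; cb->a; ccc->

  | bbbbcaaa => bbbbcaa => bbbbca => bbbbc
  | bacbb => baab
  | aab
  | bacbacbc => baaacbc => baaaac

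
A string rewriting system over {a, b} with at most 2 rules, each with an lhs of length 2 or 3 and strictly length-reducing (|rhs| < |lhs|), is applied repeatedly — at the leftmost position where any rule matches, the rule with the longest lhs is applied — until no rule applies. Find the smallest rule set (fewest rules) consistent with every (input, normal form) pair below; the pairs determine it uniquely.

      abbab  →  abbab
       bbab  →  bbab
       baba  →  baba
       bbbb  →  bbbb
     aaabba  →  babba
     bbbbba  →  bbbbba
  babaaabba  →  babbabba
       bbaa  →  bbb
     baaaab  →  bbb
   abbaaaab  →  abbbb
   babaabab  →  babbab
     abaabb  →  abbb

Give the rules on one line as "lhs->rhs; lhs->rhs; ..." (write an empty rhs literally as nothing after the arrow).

aa->b; aab->b

  | abbab
  | bbab
  | baba
  | bbbb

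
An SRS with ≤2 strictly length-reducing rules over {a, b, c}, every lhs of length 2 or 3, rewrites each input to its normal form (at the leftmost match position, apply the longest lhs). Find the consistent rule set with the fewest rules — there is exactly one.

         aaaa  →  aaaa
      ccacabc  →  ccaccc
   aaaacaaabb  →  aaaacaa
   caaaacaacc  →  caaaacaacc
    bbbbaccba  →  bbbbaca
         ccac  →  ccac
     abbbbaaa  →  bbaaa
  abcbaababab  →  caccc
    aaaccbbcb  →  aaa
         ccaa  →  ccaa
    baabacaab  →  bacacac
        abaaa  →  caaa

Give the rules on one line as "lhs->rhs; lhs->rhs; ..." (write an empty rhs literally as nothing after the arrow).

ab->c; cb->

  | aaaa
  | ccacabc => ccaccc
  | aaaacaaabb => aaaacaacb => aaaacaa
  | caaaacaacc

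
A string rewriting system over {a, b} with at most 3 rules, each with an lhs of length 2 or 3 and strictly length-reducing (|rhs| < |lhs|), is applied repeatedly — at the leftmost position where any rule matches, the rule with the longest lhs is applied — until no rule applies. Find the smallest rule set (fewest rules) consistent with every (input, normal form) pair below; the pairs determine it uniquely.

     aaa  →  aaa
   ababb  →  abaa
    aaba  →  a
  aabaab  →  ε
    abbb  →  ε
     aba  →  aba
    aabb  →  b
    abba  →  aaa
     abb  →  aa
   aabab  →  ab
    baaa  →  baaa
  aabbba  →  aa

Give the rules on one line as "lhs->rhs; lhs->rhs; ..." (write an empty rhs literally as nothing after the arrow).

  | aaa
  | ababb => abaa
  | aaba => a
  | aabaab => aab => ε

aab->; bb->a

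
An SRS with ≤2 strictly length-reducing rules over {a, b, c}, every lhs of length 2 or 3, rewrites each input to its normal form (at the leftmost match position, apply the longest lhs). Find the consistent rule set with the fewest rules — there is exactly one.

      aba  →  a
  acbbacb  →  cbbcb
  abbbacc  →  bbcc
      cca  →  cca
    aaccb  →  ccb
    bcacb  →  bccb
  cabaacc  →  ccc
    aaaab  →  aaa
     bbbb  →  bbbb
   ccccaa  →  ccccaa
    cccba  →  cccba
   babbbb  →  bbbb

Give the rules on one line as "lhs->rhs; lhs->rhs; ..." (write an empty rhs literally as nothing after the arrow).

ab->; ac->c

  | aba => a
  | acbbacb => cbbacb => cbbcb
  | abbbacc => bbacc => bbcc
  | cca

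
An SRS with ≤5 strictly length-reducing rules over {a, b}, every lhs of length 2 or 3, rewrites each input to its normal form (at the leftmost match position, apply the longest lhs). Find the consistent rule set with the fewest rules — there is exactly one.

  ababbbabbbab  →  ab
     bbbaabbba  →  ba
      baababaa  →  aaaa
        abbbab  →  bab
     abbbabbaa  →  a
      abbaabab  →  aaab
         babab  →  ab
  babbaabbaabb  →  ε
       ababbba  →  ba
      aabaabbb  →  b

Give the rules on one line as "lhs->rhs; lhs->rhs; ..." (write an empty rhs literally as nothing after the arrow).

  | ababbbabbbab => aabbbabbbab => abbbabbbab => bbbabbbab => babbbab => bbbbab => bbab => ab
  | bbbaabbba => baabbba => abbba => bbba => ba
  | baababaa => ababaa => aabaa => aaaa
  | abbbab => bbbab => bab

aba->aa; abb->bb; baa->a; bb->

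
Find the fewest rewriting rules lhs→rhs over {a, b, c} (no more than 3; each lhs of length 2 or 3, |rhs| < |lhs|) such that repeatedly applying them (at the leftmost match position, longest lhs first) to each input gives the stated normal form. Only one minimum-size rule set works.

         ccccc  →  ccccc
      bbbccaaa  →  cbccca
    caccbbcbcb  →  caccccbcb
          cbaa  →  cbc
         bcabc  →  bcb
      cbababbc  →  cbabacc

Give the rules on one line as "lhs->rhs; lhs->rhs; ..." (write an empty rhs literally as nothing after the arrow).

aa->c; abc->b; bb->c

  | ccccc
  | bbbccaaa => cbccaaa => cbccca
  | caccbbcbcb => caccccbcb
  | cbaa => cbc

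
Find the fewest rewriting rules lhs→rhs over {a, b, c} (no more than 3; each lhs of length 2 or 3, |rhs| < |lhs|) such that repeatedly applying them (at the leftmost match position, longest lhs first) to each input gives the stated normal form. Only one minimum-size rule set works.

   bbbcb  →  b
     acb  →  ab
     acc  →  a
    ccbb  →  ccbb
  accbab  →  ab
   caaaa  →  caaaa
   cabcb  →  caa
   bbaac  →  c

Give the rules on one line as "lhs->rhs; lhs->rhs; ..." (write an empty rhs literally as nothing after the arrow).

ac->a; ba->; bcb->a

  | bbbcb => bba => b
  | acb => ab
  | acc => ac => a
  | ccbb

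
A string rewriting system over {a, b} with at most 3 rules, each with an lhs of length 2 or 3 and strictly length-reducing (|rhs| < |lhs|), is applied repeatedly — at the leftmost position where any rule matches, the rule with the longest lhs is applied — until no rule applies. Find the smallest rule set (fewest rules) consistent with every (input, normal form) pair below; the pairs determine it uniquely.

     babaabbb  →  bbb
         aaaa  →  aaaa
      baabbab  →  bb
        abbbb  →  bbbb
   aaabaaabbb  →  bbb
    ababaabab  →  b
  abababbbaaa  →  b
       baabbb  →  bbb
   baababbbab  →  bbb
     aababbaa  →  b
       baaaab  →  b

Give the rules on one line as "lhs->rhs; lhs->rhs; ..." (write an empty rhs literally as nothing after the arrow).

  | babaabbb => baabbb => bbb
  | aaaa
  | baabbab => bbab => bb
  | abbbb => bbbb

ab->b; ba->; baa->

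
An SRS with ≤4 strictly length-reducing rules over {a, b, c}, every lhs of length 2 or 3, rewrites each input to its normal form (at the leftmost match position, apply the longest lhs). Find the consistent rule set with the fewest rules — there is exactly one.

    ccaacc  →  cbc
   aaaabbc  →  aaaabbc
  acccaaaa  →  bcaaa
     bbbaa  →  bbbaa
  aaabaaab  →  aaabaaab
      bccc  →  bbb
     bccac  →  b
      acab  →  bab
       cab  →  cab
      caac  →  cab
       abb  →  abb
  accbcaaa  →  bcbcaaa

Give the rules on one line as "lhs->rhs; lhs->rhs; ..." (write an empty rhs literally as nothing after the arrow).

  | ccaacc => cacc => cbc
  | aaaabbc
  | acccaaaa => bccaaaa => bcaaa
  | bbbaa

ac->b; cc->; cca->c; ccc->bb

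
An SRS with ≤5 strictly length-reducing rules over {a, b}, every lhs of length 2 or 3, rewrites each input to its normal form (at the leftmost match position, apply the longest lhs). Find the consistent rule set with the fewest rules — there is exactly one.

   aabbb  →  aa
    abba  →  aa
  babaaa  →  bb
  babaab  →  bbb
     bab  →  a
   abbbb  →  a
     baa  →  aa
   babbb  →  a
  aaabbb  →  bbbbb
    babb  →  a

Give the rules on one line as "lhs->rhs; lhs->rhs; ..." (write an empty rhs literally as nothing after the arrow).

  | aabbb => aabb => aab => aa
  | abba => aba => aa
  | babaaa => abaaa => aaaa => bba => bb
  | babaab => abaab => aaab => bbb

aaa->bb; ab->a; ba->a; bba->bb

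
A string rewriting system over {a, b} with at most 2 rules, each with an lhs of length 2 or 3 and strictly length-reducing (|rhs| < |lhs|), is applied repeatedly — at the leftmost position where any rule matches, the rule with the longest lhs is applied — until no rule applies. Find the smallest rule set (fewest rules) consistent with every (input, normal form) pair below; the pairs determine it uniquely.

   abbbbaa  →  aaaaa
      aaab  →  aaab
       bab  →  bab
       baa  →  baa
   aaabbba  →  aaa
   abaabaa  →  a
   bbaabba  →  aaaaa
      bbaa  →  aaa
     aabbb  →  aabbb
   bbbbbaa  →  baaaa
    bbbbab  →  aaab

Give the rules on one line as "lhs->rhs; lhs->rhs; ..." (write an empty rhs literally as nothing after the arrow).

  | abbbbaa => abbaaa => aaaaa
  | aaab
  | bab
  | baa

aba->; bba->aa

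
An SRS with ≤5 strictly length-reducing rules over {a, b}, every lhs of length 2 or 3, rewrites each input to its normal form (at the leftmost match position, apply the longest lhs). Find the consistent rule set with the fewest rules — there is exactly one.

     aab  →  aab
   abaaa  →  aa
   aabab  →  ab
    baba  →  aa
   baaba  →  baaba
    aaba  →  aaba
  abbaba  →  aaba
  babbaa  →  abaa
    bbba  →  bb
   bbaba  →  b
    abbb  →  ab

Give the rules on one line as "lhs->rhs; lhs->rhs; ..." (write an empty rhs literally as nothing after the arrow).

aaa->ab; abb->a; bab->a; bba->b

  | aab
  | abaaa => abab => aa
  | aabab => aaa => ab
  | baba => aa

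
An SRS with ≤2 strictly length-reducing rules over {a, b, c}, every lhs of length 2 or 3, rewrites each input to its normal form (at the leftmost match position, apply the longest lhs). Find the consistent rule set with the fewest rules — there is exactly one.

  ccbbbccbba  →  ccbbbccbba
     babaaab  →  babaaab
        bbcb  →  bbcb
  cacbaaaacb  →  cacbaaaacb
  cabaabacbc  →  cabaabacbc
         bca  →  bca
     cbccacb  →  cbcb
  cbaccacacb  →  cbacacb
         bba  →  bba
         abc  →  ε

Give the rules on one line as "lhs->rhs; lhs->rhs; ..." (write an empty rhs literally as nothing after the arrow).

abc->; cca->

  | ccbbbccbba
  | babaaab
  | bbcb
  | cacbaaaacb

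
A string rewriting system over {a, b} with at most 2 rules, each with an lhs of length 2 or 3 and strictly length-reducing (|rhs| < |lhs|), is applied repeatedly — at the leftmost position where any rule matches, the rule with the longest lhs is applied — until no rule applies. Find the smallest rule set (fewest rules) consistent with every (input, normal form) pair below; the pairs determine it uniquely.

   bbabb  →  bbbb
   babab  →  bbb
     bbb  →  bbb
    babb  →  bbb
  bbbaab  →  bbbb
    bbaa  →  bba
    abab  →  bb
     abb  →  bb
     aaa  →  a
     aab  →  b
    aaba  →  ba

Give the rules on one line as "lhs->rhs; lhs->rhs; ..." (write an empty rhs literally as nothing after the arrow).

  | bbabb => bbbb
  | babab => bbab => bbb
  | bbb
  | babb => bbb

aa->a; ab->b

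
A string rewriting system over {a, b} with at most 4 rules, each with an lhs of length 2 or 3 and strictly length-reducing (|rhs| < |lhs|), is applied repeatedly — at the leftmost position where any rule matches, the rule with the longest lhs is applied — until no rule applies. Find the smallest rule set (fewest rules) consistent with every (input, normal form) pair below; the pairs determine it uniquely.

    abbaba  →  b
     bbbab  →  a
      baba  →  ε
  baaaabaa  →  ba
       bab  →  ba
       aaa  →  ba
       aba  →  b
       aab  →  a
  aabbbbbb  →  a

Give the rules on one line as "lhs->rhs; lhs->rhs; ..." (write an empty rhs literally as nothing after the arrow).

aa->b; ab->a; baa->; bb->a

  | abbaba => ababa => aaba => bba => aa => b
  | bbbab => abab => aab => bb => a
  | baba => baa => ε
  | baaaabaa => aabaa => bbaa => aaa => ba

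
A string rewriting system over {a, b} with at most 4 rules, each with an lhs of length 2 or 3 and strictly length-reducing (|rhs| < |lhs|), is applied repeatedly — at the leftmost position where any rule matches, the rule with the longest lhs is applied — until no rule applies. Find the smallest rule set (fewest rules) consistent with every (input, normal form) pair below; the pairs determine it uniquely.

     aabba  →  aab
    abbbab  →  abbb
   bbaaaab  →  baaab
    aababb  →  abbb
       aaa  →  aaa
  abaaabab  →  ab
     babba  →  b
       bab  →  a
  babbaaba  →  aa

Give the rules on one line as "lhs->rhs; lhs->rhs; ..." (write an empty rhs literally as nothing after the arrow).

  | aabba => aab
  | abbbab => abbb
  | bbaaaab => baaab
  | aababb => abbb

aba->b; bab->a; bba->b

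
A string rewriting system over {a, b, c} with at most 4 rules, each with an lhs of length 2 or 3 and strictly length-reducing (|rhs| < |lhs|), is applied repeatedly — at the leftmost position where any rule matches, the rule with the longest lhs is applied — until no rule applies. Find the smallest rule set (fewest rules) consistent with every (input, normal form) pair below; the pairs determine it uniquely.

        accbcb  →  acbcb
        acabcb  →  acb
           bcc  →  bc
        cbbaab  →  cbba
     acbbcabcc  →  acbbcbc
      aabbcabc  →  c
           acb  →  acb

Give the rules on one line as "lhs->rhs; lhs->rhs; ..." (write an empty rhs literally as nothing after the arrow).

  | accbcb => acbcb
  | acabcb => accb => acb
  | bcc => bc
  | cbbaab => cbba

ab->; bca->bc; cc->c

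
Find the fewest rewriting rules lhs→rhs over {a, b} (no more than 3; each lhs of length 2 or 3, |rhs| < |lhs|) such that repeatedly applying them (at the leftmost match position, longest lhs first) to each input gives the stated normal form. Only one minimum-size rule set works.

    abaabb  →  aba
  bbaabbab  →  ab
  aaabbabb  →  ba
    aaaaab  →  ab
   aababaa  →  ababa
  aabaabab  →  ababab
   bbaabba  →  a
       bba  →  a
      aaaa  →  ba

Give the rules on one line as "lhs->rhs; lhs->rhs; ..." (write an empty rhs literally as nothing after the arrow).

  | abaabb => ababb => aba
  | bbaabbab => aabbab => abbab => aab => ab
  | aaabbabb => babbabb => baabb => babb => ba
  | aaaaab => baaab => bbab => ab

aa->a; aaa->ba; bb->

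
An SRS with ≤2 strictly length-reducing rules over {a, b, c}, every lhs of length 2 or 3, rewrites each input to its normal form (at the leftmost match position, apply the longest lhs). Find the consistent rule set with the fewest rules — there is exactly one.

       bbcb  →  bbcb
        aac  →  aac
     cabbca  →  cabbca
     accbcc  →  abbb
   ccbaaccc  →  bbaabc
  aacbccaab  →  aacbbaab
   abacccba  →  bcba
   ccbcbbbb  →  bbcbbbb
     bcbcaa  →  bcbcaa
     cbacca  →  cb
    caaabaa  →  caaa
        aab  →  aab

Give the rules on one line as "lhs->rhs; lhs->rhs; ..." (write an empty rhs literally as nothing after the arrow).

aba->; cc->b

  | bbcb
  | aac
  | cabbca
  | accbcc => abbcc => abbb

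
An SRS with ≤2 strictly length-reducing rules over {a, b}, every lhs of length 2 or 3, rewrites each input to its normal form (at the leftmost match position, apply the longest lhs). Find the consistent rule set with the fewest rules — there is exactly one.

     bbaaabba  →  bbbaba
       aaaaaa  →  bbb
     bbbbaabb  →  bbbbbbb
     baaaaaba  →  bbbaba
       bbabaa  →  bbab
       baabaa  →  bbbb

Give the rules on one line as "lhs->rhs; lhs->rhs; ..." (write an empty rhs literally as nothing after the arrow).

aa->b; abb->ab

  | bbaaabba => bbbabba => bbbaba
  | aaaaaa => baaaa => bbaa => bbb
  | bbbbaabb => bbbbbbb
  | baaaaaba => bbaaaba => bbbaba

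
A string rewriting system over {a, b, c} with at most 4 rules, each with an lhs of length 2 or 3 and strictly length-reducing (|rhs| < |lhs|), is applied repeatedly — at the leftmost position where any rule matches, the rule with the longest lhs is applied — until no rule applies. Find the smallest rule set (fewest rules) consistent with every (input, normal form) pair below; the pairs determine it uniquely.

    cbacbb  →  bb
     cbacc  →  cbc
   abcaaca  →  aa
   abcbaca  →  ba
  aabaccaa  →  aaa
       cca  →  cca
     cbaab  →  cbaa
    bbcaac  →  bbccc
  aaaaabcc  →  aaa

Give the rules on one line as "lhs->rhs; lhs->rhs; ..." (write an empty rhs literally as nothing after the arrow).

ab->a; ac->; caa->cc; cbb->b

  | cbacbb => cbbb => bb
  | cbacc => cbc
  | abcaaca => acaaca => aaca => aa
  | abcbaca => acbaca => baca => ba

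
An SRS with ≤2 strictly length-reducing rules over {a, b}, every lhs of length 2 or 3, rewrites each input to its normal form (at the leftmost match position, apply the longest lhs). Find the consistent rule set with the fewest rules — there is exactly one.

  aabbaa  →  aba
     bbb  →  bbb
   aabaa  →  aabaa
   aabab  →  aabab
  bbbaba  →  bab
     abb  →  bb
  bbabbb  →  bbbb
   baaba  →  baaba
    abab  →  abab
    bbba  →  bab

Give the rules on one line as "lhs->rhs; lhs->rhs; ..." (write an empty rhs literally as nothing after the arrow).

  | aabbaa => abbaa => bbaa => aba
  | bbb
  | aabaa
  | aabab

abb->bb; bba->ab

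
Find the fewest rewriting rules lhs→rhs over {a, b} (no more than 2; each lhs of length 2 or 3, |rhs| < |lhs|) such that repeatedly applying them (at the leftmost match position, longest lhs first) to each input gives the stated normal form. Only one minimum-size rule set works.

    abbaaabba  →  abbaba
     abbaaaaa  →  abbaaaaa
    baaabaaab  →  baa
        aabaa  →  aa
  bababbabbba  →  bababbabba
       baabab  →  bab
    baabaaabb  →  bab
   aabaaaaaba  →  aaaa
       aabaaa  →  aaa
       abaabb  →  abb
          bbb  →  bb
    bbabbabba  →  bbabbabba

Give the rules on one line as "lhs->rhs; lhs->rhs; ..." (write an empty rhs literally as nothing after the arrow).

  | abbaaabba => abbaba
  | abbaaaaa
  | baaabaaab => baaaab => baa
  | aabaa => aa

aab->; bbb->bb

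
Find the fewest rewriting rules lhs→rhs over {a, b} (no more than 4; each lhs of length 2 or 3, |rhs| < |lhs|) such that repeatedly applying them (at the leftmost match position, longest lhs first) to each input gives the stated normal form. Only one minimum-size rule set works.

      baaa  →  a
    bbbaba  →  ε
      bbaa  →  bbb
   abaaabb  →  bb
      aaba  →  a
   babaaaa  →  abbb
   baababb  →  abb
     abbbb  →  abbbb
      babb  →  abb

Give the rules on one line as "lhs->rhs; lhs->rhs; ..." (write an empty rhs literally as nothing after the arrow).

aa->; ba->a; baa->bb

  | baaa => bba => ba => a
  | bbbaba => bbaba => baba => aba => aa => ε
  | bbaa => bbb
  | abaaabb => abbabb => ababb => aabb => bb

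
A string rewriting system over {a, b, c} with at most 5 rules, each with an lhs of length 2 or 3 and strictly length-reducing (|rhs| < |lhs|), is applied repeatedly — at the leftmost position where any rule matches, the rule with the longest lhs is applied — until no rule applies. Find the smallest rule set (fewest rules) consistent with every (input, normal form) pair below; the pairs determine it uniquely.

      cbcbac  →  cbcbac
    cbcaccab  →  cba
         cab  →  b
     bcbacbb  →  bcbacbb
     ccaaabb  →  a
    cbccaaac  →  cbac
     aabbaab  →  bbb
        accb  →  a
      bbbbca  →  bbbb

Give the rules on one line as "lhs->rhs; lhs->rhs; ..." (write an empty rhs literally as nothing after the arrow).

aa->; ab->a; ca->; cc->

  | cbcbac
  | cbcaccab => cbccab => cbab => cba
  | cab => b
  | bcbacbb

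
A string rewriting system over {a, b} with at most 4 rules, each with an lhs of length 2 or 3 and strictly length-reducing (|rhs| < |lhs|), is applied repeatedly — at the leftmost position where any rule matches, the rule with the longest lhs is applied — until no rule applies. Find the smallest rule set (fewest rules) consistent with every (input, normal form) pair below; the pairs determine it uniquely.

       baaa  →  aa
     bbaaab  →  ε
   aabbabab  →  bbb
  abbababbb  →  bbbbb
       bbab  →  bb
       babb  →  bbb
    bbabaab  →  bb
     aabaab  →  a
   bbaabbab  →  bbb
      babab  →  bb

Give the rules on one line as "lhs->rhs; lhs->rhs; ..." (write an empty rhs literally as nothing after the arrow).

ab->; aba->; abb->bb; baa->a

  | baaa => aa
  | bbaaab => baab => ab => ε
  | aabbabab => abbabab => bbabab => bbb
  | abbababbb => bbababbb => bbbbb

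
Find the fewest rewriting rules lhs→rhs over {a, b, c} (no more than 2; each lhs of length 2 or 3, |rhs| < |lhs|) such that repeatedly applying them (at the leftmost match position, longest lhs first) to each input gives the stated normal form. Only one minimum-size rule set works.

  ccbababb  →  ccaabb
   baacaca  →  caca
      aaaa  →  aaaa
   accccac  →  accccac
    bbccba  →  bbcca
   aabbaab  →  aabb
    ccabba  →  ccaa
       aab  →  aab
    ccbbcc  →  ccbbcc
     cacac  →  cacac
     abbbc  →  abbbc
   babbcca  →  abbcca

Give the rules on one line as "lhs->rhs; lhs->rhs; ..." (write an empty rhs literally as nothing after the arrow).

ba->a; baa->

  | ccbababb => ccababb => ccaabb
  | baacaca => caca
  | aaaa
  | accccac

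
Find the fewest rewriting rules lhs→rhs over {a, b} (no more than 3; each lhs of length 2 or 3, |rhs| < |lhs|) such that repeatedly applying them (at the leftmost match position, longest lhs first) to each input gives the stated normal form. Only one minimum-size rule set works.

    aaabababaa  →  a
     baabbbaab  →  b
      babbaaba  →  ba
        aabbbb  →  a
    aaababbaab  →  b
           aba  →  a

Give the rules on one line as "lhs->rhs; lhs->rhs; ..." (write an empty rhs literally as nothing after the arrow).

aa->b; ab->; bb->a

  | aaabababaa => babababaa => bababaa => babaa => baa => bb => a
  | baabbbaab => bbbbbaab => abbbaab => bbaab => aaab => bab => b
  | babbaaba => bbaaba => aaaba => baba => ba
  | aabbbb => bbbbb => abbb => bb => a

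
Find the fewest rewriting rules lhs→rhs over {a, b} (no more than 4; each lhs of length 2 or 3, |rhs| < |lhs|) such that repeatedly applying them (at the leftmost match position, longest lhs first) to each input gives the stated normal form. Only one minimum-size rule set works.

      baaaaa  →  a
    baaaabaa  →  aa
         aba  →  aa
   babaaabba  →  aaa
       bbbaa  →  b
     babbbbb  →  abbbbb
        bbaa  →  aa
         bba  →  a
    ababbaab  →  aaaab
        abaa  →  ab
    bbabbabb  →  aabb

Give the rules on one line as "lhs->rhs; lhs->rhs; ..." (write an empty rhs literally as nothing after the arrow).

  | baaaaa => baaa => ba => a
  | baaaabaa => baabaa => bbaa => aa
  | aba => aa
  | babaaabba => abaaabba => ababba => aabba => aaa

ba->a; baa->b; bba->a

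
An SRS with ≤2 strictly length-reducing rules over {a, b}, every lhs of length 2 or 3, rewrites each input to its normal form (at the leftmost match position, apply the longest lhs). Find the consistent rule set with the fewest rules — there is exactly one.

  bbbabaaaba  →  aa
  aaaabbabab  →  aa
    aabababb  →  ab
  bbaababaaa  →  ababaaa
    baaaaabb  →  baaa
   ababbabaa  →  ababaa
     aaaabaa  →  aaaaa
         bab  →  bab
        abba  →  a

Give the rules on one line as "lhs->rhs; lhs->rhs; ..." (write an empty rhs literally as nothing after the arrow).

aab->a; bba->

  | bbbabaaaba => bbaaaba => aaba => aa
  | aaaabbabab => aaababab => aaabab => aaab => aa
  | aabababb => aababb => aabb => ab
  | bbaababaaa => ababaaa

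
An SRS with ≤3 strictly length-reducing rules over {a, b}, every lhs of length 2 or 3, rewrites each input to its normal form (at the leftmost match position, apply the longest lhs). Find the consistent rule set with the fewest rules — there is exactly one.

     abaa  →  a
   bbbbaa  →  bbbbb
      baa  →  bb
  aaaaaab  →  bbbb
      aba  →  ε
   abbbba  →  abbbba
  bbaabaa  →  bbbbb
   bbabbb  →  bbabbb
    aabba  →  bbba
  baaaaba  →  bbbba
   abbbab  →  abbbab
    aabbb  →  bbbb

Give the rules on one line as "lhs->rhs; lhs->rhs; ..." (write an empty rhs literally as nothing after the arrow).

  | abaa => a
  | bbbbaa => bbbbb
  | baa => bb
  | aaaaaab => baaaab => bbaab => bbbb

aa->b; aba->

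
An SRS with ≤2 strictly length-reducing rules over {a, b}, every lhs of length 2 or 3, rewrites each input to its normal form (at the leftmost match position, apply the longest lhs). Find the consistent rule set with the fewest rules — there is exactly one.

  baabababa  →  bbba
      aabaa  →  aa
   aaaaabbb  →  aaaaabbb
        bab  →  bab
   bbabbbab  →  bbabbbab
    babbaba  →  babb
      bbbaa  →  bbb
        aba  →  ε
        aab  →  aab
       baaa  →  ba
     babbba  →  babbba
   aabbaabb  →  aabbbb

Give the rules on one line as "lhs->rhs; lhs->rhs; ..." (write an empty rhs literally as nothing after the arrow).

  | baabababa => bbababa => bbba
  | aabaa => aa
  | aaaaabbb
  | bab

aba->; baa->b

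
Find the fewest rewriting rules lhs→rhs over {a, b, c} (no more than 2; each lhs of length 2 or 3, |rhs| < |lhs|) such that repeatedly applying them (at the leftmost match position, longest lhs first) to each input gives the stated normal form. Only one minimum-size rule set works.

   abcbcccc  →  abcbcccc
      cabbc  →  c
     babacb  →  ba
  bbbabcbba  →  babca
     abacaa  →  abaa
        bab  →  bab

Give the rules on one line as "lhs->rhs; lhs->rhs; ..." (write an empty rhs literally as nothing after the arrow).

  | abcbcccc
  | cabbc => cac => c
  | babacb => babb => ba
  | bbbabcbba => babcbba => babca

ac->; bb->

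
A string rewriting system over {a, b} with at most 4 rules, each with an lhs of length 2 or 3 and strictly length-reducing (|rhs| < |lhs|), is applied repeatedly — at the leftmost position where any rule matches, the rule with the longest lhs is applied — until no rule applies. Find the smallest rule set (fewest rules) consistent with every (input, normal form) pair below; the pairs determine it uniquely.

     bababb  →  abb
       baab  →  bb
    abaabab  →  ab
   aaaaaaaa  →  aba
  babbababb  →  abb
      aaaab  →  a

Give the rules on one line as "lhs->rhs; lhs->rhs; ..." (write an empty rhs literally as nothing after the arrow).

  | bababb => abb
  | baab => bb
  | abaabab => abbab => ab
  | aaaaaaaa => abaaaaa => abaaa => aba

aaa->ab; baa->b; bab->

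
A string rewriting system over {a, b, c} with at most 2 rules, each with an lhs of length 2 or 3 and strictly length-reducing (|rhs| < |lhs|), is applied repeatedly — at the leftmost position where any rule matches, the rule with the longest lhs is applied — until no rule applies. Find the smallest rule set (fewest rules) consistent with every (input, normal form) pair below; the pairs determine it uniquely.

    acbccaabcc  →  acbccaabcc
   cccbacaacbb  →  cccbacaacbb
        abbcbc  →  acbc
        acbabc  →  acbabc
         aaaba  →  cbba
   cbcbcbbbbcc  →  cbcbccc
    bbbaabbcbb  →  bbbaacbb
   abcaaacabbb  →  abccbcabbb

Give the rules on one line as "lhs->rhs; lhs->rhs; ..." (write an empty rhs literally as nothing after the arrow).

  | acbccaabcc
  | cccbacaacbb
  | abbcbc => acbc
  | acbabc

aaa->cb; bbc->c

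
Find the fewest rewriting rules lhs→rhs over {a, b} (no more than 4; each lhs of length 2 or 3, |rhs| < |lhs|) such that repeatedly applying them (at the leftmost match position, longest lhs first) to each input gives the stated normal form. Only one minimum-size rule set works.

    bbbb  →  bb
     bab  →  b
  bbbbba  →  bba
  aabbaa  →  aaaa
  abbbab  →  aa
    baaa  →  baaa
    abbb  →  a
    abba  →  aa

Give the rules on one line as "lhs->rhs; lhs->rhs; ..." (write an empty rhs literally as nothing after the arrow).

ab->a; bab->b; bbb->bb

  | bbbb => bbb => bb
  | bab => b
  | bbbbba => bbbba => bbba => bba
  | aabbaa => aabaa => aaaa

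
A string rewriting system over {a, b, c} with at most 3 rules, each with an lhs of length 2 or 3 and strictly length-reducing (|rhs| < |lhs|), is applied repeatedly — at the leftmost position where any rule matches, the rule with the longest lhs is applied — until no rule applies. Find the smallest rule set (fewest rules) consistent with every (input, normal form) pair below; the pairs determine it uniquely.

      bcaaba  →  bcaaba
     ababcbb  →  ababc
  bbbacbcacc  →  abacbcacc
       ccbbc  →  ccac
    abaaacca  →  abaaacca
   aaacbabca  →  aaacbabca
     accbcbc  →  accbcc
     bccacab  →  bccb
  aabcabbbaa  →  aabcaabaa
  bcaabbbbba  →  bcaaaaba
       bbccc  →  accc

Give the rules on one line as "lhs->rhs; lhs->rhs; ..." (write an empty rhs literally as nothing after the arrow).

  | bcaaba
  | ababcbb => ababcb => ababc
  | bbbacbcacc => abacbcacc
  | ccbbc => ccac

aca->; bb->a; bcb->bc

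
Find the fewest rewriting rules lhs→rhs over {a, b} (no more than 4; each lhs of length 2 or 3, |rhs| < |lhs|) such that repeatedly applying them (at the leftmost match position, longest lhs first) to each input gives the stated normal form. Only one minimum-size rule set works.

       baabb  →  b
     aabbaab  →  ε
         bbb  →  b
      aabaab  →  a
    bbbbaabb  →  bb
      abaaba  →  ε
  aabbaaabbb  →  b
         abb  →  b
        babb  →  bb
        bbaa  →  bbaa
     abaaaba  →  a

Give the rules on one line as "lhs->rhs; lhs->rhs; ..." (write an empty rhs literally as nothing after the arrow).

ab->; aba->; bbb->b

  | baabb => bab => b
  | aabbaab => abaab => ab => ε
  | bbb => b
  | aabaab => aab => a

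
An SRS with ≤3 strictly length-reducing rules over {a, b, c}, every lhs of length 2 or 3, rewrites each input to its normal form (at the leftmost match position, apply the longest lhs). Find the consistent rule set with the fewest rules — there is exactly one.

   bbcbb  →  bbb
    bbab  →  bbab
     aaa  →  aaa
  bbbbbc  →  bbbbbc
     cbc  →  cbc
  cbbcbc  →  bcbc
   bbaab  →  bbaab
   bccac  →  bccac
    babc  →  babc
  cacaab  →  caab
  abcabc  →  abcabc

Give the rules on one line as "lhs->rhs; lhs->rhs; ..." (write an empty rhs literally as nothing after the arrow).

aca->a; cbb->b

  | bbcbb => bbb
  | bbab
  | aaa
  | bbbbbc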